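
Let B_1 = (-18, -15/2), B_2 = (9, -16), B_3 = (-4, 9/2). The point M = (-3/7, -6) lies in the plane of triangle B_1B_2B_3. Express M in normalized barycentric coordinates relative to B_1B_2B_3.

Signed area of the reference triangle: [B_1B_2B_3] = ½·((-18)·(-16−(9/2)) + 9·(9/2−(-15/2)) + (-4)·(-15/2−(-16))) = ½·(369 + 108 − 34) = 443/2.
[MB_2B_3] = ½·((-3/7)·(-16−(9/2)) + 9·(9/2−(-6)) + (-4)·(-6−(-16))) = ½·(123/14 + 189/2 − 40) = 443/14, so the B_1-coordinate is (443/14)/(443/2) = 1/7.
[B_1MB_3] = ½·((-18)·(-6−(9/2)) + (-3/7)·(9/2−(-15/2)) + (-4)·(-15/2−(-6))) = ½·(189 − 36/7 + 6) = 1329/14, so the B_2-coordinate is 3/7.
[B_1B_2M] = ½·((-18)·(-16−(-6)) + 9·(-6−(-15/2)) + (-3/7)·(-15/2−(-16))) = ½·(180 + 27/2 − 51/14) = 1329/14, so the B_3-coordinate is 3/7.
Check: 1/7 + 3/7 + 3/7 = 1.

(1/7, 3/7, 3/7)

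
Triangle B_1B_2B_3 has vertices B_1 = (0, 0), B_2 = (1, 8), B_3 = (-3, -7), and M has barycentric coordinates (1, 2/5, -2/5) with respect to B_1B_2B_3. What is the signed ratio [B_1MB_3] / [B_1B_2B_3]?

2/5

The signed ratio [B_1MB_3]/[B_1B_2B_3] equals the barycentric coordinate of M at vertex B_2, which is 2/5.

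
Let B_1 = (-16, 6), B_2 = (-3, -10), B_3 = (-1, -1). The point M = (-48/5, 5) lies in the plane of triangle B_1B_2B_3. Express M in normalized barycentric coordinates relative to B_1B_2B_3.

Signed area of the reference triangle: [B_1B_2B_3] = ½·((-16)·(-10−(-1)) + (-3)·(-1−6) + (-1)·(6−(-10))) = ½·(144 + 21 − 16) = 149/2.
[MB_2B_3] = ½·((-48/5)·(-10−(-1)) + (-3)·(-1−5) + (-1)·(5−(-10))) = ½·(432/5 + 18 − 15) = 447/10, so the B_1-coordinate is (447/10)/(149/2) = 3/5.
[B_1MB_3] = ½·((-16)·(5−(-1)) + (-48/5)·(-1−6) + (-1)·(6−5)) = ½·(-96 + 336/5 − 1) = -149/10, so the B_2-coordinate is -1/5.
[B_1B_2M] = ½·((-16)·(-10−5) + (-3)·(5−6) + (-48/5)·(6−(-10))) = ½·(240 + 3 − 768/5) = 447/10, so the B_3-coordinate is 3/5.

(3/5, -1/5, 3/5)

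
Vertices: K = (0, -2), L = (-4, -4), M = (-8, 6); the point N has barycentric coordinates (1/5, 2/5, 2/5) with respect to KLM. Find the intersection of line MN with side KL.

Line MN meets KL where the M-coordinate vanishes; zeroing N's M-weight and renormalizing leaves K, L-weights 1/5 : 2/5 → (1/3, 2/3).
So J = (1/3)·K + (2/3)·L = (-8/3, -10/3).

(-8/3, -10/3)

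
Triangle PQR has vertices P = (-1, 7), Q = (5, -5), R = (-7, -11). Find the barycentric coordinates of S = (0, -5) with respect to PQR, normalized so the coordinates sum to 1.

Signed area of the reference triangle: [PQR] = ½·((-1)·(-5−(-11)) + 5·(-11−7) + (-7)·(7−(-5))) = ½·(-6 − 90 − 84) = -90.
[SQR] = ½·(0·(-5−(-11)) + 5·(-11−(-5)) + (-7)·(-5−(-5))) = ½·(0 − 30 + 0) = -15, so the P-coordinate is (-15)/(-90) = 1/6.
[PSR] = ½·((-1)·(-5−(-11)) + 0·(-11−7) + (-7)·(7−(-5))) = ½·(-6 + 0 − 84) = -45, so the Q-coordinate is 1/2.
[PQS] = ½·((-1)·(-5−(-5)) + 5·(-5−7) + 0·(7−(-5))) = ½·(0 − 60 + 0) = -30, so the R-coordinate is 1/3.

(1/6, 1/2, 1/3)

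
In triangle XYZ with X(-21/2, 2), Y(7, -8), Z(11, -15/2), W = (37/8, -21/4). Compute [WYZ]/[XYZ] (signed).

[XYZ] = ½·((-21/2)·(-8−(-15/2)) + 7·(-15/2−2) + 11·(2−(-8))) = ½·(21/4 − 133/2 + 110) = 195/8.
[WYZ] = ½·((37/8)·(-8−(-15/2)) + 7·(-15/2−(-21/4)) + 11·(-21/4−(-8))) = ½·(-37/16 − 63/4 + 121/4) = 195/32, so the ratio is (195/32)/(195/8) = 1/4.

1/4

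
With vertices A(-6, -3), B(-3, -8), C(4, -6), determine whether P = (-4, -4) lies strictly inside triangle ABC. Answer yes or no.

Barycentric coordinates of P: (30/41, 4/41, 7/41).
The three coordinates are positive, positive, positive; a point is interior exactly when all three are positive.

yes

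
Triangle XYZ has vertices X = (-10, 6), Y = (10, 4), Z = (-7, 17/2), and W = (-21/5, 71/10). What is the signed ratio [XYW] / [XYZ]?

[XYZ] = ½·((-10)·(4−(17/2)) + 10·(17/2−6) + (-7)·(6−4)) = ½·(45 + 25 − 14) = 28.
[XYW] = ½·((-10)·(4−(71/10)) + 10·(71/10−6) + (-21/5)·(6−4)) = ½·(31 + 11 − 42/5) = 84/5, so the ratio is (84/5)/28 = 3/5.

3/5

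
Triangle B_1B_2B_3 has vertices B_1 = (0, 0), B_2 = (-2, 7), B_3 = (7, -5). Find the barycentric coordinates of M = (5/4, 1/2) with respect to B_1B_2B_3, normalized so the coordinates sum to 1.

Signed area of the reference triangle: [B_1B_2B_3] = ½·(0·(7−(-5)) + (-2)·(-5−0) + 7·(0−7)) = ½·(0 + 10 − 49) = -39/2.
[MB_2B_3] = ½·((5/4)·(7−(-5)) + (-2)·(-5−(1/2)) + 7·(1/2−7)) = ½·(15 + 11 − 91/2) = -39/4, so the B_1-coordinate is (-39/4)/(-39/2) = 1/2.
[B_1MB_3] = ½·(0·(1/2−(-5)) + (5/4)·(-5−0) + 7·(0−(1/2))) = ½·(0 − 25/4 − 7/2) = -39/8, so the B_2-coordinate is 1/4.
[B_1B_2M] = ½·(0·(7−(1/2)) + (-2)·(1/2−0) + (5/4)·(0−7)) = ½·(0 − 1 − 35/4) = -39/8, so the B_3-coordinate is 1/4.
Check: 1/2 + 1/4 + 1/4 = 1.

(1/2, 1/4, 1/4)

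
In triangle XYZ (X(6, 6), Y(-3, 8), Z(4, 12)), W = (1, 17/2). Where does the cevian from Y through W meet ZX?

Barycentric coordinates of W with respect to XYZ: (1/4, 1/2, 1/4).
On side ZX the Y-coordinate is zero; dropping W's Y-weight 1/2 and renormalizing the remaining 1/4 : 1/4 gives weights 1/2, 1/2 on Z, X.
V = (1/2)·(4, 12) + (1/2)·(6, 6) = (5, 9).

(5, 9)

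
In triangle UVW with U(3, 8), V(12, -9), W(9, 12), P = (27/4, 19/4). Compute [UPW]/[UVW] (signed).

[UVW] = ½·(3·(-9−12) + 12·(12−8) + 9·(8−(-9))) = ½·(-63 + 48 + 153) = 69.
[UPW] = ½·(3·(19/4−12) + (27/4)·(12−8) + 9·(8−(19/4))) = ½·(-87/4 + 27 + 117/4) = 69/4, so the ratio is (69/4)/69 = 1/4.

1/4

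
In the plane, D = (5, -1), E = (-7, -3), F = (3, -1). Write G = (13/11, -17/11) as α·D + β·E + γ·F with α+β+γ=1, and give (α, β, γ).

Signed area of the reference triangle: [DEF] = ½·(5·(-3−(-1)) + (-7)·(-1−(-1)) + 3·(-1−(-3))) = ½·(-10 + 0 + 6) = -2.
[GEF] = ½·((13/11)·(-3−(-1)) + (-7)·(-1−(-17/11)) + 3·(-17/11−(-3))) = ½·(-26/11 − 42/11 + 48/11) = -10/11, so the D-coordinate is (-10/11)/(-2) = 5/11.
[DGF] = ½·(5·(-17/11−(-1)) + (13/11)·(-1−(-1)) + 3·(-1−(-17/11))) = ½·(-30/11 + 0 + 18/11) = -6/11, so the E-coordinate is 3/11.
[DEG] = ½·(5·(-3−(-17/11)) + (-7)·(-17/11−(-1)) + (13/11)·(-1−(-3))) = ½·(-80/11 + 42/11 + 26/11) = -6/11, so the F-coordinate is 3/11.
Check: 5/11 + 3/11 + 3/11 = 1.

(5/11, 3/11, 3/11)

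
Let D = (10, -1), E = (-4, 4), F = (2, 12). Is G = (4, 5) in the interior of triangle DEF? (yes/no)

Barycentric coordinates of G: (29/71, 15/71, 27/71).
The three coordinates are positive, positive, positive; a point is interior exactly when all three are positive.

yes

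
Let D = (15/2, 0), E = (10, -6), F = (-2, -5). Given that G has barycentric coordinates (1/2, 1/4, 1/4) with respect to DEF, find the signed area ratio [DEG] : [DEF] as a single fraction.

The signed ratio [DEG]/[DEF] equals the barycentric coordinate of G at vertex F, which is 1/4.

1/4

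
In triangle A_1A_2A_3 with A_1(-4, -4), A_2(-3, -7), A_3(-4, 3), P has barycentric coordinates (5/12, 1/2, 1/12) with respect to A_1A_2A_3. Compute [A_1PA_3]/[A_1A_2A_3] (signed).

The signed ratio [A_1PA_3]/[A_1A_2A_3] equals the barycentric coordinate of P at vertex A_2, which is 1/2.

1/2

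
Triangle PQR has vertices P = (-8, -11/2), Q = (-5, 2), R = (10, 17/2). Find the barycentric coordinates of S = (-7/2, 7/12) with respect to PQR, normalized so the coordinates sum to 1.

(1/3, 1/2, 1/6)

Signed area of the reference triangle: [PQR] = ½·((-8)·(2−(17/2)) + (-5)·(17/2−(-11/2)) + 10·(-11/2−2)) = ½·(52 − 70 − 75) = -93/2.
[SQR] = ½·((-7/2)·(2−(17/2)) + (-5)·(17/2−(7/12)) + 10·(7/12−2)) = ½·(91/4 − 475/12 − 85/6) = -31/2, so the P-coordinate is (-31/2)/(-93/2) = 1/3.
[PSR] = ½·((-8)·(7/12−(17/2)) + (-7/2)·(17/2−(-11/2)) + 10·(-11/2−(7/12))) = ½·(190/3 − 49 − 365/6) = -93/4, so the Q-coordinate is 1/2.
[PQS] = ½·((-8)·(2−(7/12)) + (-5)·(7/12−(-11/2)) + (-7/2)·(-11/2−2)) = ½·(-34/3 − 365/12 + 105/4) = -31/4, so the R-coordinate is 1/6.
Check: 1/3 + 1/2 + 1/6 = 1.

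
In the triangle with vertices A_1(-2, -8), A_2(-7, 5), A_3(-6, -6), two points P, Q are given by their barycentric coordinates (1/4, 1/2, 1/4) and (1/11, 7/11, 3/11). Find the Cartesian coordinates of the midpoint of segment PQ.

(-259/44, -1/11)

Barycentric coordinates of the midpoint are the average: (15/88, 25/44, 23/88).
Converting: (15/88)·A_1 + (25/44)·A_2 + (23/88)·A_3 = (-259/44, -1/11).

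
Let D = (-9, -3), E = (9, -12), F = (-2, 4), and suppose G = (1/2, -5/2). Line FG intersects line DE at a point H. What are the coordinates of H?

Barycentric coordinates of G with respect to DEF: (1/6, 1/3, 1/2).
On side DE the F-coordinate is zero; dropping G's F-weight 1/2 and renormalizing the remaining 1/6 : 1/3 gives weights 1/3, 2/3 on D, E.
H = (1/3)·(-9, -3) + (2/3)·(9, -12) = (3, -9).

(3, -9)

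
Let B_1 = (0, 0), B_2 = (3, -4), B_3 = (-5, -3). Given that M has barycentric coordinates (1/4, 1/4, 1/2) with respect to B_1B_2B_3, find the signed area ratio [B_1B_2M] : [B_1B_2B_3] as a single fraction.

The signed ratio [B_1B_2M]/[B_1B_2B_3] equals the barycentric coordinate of M at vertex B_3, which is 1/2.

1/2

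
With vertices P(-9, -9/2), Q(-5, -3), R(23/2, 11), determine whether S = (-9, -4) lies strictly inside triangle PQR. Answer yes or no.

Barycentric coordinates of S: (158/125, -41/125, 8/125).
The three coordinates are positive, negative, positive; a point is interior exactly when all three are positive.

no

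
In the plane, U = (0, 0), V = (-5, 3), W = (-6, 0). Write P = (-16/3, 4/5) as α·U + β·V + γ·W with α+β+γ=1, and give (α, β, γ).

Signed area of the reference triangle: [UVW] = ½·(0·(3−0) + (-5)·(0−0) + (-6)·(0−3)) = ½·(0 + 0 + 18) = 9.
[PVW] = ½·((-16/3)·(3−0) + (-5)·(0−(4/5)) + (-6)·(4/5−3)) = ½·(-16 + 4 + 66/5) = 3/5, so the U-coordinate is (3/5)/9 = 1/15.
[UPW] = ½·(0·(4/5−0) + (-16/3)·(0−0) + (-6)·(0−(4/5))) = ½·(0 + 0 + 24/5) = 12/5, so the V-coordinate is 4/15.
[UVP] = ½·(0·(3−(4/5)) + (-5)·(4/5−0) + (-16/3)·(0−3)) = ½·(0 − 4 + 16) = 6, so the W-coordinate is 2/3.

(1/15, 4/15, 2/3)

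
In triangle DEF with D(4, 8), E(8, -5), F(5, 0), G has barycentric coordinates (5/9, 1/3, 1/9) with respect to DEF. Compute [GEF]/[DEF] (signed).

The signed ratio [GEF]/[DEF] equals the barycentric coordinate of G at vertex D, which is 5/9.

5/9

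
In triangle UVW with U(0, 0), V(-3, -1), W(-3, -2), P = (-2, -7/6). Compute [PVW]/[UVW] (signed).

[UVW] = ½·(0·(-1−(-2)) + (-3)·(-2−0) + (-3)·(0−(-1))) = ½·(0 + 6 − 3) = 3/2.
[PVW] = ½·((-2)·(-1−(-2)) + (-3)·(-2−(-7/6)) + (-3)·(-7/6−(-1))) = ½·(-2 + 5/2 + 1/2) = 1/2, so the ratio is (1/2)/(3/2) = 1/3.

1/3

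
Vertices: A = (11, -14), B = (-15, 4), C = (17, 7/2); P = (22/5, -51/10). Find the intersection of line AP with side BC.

(-11/5, 19/5)

Barycentric coordinates of P with respect to ABC: (1/2, 3/10, 1/5).
On side BC the A-coordinate is zero; dropping P's A-weight 1/2 and renormalizing the remaining 3/10 : 1/5 gives weights 3/5, 2/5 on B, C.
Q = (3/5)·(-15, 4) + (2/5)·(17, 7/2) = (-11/5, 19/5).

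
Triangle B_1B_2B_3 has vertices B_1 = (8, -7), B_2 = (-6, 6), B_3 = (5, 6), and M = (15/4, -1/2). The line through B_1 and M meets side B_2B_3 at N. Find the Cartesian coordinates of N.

(-1/2, 6)

Barycentric coordinates of M with respect to B_1B_2B_3: (1/2, 1/4, 1/4).
On side B_2B_3 the B_1-coordinate is zero; dropping M's B_1-weight 1/2 and renormalizing the remaining 1/4 : 1/4 gives weights 1/2, 1/2 on B_2, B_3.
N = (1/2)·(-6, 6) + (1/2)·(5, 6) = (-1/2, 6).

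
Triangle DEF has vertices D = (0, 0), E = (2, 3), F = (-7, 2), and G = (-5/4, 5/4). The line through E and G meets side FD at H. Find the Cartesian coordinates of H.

(-7/3, 2/3)

Barycentric coordinates of G with respect to DEF: (1/2, 1/4, 1/4).
On side FD the E-coordinate is zero; dropping G's E-weight 1/4 and renormalizing the remaining 1/4 : 1/2 gives weights 1/3, 2/3 on F, D.
H = (1/3)·(-7, 2) + (2/3)·(0, 0) = (-7/3, 2/3).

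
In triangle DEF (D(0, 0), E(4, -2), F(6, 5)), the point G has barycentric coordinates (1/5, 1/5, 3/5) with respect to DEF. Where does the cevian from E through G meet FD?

Line EG meets FD where the E-coordinate vanishes; zeroing G's E-weight and renormalizing leaves F, D-weights 3/5 : 1/5 → (3/4, 1/4).
So H = (3/4)·F + (1/4)·D = (9/2, 15/4).

(9/2, 15/4)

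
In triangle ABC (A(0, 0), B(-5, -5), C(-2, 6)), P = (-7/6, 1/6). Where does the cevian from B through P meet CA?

Barycentric coordinates of P with respect to ABC: (2/3, 1/6, 1/6).
On side CA the B-coordinate is zero; dropping P's B-weight 1/6 and renormalizing the remaining 1/6 : 2/3 gives weights 1/5, 4/5 on C, A.
Q = (1/5)·(-2, 6) + (4/5)·(0, 0) = (-2/5, 6/5).

(-2/5, 6/5)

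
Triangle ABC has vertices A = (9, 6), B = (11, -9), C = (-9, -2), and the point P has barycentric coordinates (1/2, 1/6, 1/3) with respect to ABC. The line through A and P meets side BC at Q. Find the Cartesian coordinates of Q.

Line AP meets BC where the A-coordinate vanishes; zeroing P's A-weight and renormalizing leaves B, C-weights 1/6 : 1/3 → (1/3, 2/3).
So Q = (1/3)·B + (2/3)·C = (-7/3, -13/3).

(-7/3, -13/3)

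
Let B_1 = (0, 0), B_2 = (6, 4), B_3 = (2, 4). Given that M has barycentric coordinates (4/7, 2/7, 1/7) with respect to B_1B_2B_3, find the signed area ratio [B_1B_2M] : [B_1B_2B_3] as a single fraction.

1/7

The signed ratio [B_1B_2M]/[B_1B_2B_3] equals the barycentric coordinate of M at vertex B_3, which is 1/7.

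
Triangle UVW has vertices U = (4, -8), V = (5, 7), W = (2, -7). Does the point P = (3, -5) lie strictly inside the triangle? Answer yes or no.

yes

Barycentric coordinates of P: (8/31, 5/31, 18/31).
The three coordinates are positive, positive, positive; a point is interior exactly when all three are positive.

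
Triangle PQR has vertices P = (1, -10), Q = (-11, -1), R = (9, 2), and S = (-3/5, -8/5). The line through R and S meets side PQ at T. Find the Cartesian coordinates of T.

Barycentric coordinates of S with respect to PQR: (1/5, 2/5, 2/5).
On side PQ the R-coordinate is zero; dropping S's R-weight 2/5 and renormalizing the remaining 1/5 : 2/5 gives weights 1/3, 2/3 on P, Q.
T = (1/3)·(1, -10) + (2/3)·(-11, -1) = (-7, -4).

(-7, -4)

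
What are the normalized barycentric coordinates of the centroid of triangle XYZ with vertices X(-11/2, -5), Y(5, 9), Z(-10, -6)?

The centroid is the average of the vertices, so each weight is 1/3.

(1/3, 1/3, 1/3)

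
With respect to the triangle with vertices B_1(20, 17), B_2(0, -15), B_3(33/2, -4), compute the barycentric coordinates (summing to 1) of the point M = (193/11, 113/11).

(8/11, 1/11, 2/11)

Signed area of the reference triangle: [B_1B_2B_3] = ½·(20·(-15−(-4)) + 0·(-4−17) + (33/2)·(17−(-15))) = ½·(-220 + 0 + 528) = 154.
[MB_2B_3] = ½·((193/11)·(-15−(-4)) + 0·(-4−(113/11)) + (33/2)·(113/11−(-15))) = ½·(-193 + 0 + 417) = 112, so the B_1-coordinate is 112/154 = 8/11.
[B_1MB_3] = ½·(20·(113/11−(-4)) + (193/11)·(-4−17) + (33/2)·(17−(113/11))) = ½·(3140/11 − 4053/11 + 111) = 14, so the B_2-coordinate is 1/11.
[B_1B_2M] = ½·(20·(-15−(113/11)) + 0·(113/11−17) + (193/11)·(17−(-15))) = ½·(-5560/11 + 0 + 6176/11) = 28, so the B_3-coordinate is 2/11.
Check: 8/11 + 1/11 + 2/11 = 1.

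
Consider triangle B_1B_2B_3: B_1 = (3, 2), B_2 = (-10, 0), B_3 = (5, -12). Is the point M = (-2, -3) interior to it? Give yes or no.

Barycentric coordinates of M: (17/62, 40/93, 55/186).
The three coordinates are positive, positive, positive; a point is interior exactly when all three are positive.

yes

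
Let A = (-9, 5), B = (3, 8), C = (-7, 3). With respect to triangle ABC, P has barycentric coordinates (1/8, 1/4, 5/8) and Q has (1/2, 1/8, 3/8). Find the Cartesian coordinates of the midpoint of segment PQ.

Barycentric coordinates of the midpoint are the average: (5/16, 3/16, 1/2).
Converting: (5/16)·A + (3/16)·B + (1/2)·C = (-23/4, 73/16).

(-23/4, 73/16)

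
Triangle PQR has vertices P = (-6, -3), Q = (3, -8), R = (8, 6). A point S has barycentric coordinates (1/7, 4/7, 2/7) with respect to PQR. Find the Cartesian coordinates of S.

(22/7, -23/7)

S = (1/7)·P + (4/7)·Q + (2/7)·R.
x-coordinate: (1/7)·(-6) + (4/7)·3 + (2/7)·8 = 22/7.
y-coordinate: (1/7)·(-3) + (4/7)·(-8) + (2/7)·6 = -23/7.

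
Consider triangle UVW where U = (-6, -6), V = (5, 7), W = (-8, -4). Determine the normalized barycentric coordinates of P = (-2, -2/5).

(2/5, 2/5, 1/5)

Signed area of the reference triangle: [UVW] = ½·((-6)·(7−(-4)) + 5·(-4−(-6)) + (-8)·(-6−7)) = ½·(-66 + 10 + 104) = 24.
[PVW] = ½·((-2)·(7−(-4)) + 5·(-4−(-2/5)) + (-8)·(-2/5−7)) = ½·(-22 − 18 + 296/5) = 48/5, so the U-coordinate is (48/5)/24 = 2/5.
[UPW] = ½·((-6)·(-2/5−(-4)) + (-2)·(-4−(-6)) + (-8)·(-6−(-2/5))) = ½·(-108/5 − 4 + 224/5) = 48/5, so the V-coordinate is 2/5.
[UVP] = ½·((-6)·(7−(-2/5)) + 5·(-2/5−(-6)) + (-2)·(-6−7)) = ½·(-222/5 + 28 + 26) = 24/5, so the W-coordinate is 1/5.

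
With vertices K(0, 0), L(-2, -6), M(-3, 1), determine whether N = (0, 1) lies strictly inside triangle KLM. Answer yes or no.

Barycentric coordinates of N: (21/20, -3/20, 1/10).
The three coordinates are positive, negative, positive; a point is interior exactly when all three are positive.

no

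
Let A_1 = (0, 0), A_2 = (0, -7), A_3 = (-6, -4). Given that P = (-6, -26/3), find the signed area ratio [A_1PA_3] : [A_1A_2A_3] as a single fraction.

2/3

[A_1A_2A_3] = ½·(0·(-7−(-4)) + 0·(-4−0) + (-6)·(0−(-7))) = ½·(0 + 0 − 42) = -21.
[A_1PA_3] = ½·(0·(-26/3−(-4)) + (-6)·(-4−0) + (-6)·(0−(-26/3))) = ½·(0 + 24 − 52) = -14, so the ratio is (-14)/(-21) = 2/3.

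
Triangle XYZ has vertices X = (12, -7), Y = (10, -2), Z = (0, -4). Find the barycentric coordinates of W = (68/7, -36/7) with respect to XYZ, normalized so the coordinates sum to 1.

Signed area of the reference triangle: [XYZ] = ½·(12·(-2−(-4)) + 10·(-4−(-7)) + 0·(-7−(-2))) = ½·(24 + 30 + 0) = 27.
[WYZ] = ½·((68/7)·(-2−(-4)) + 10·(-4−(-36/7)) + 0·(-36/7−(-2))) = ½·(136/7 + 80/7 + 0) = 108/7, so the X-coordinate is (108/7)/27 = 4/7.
[XWZ] = ½·(12·(-36/7−(-4)) + (68/7)·(-4−(-7)) + 0·(-7−(-36/7))) = ½·(-96/7 + 204/7 + 0) = 54/7, so the Y-coordinate is 2/7.
[XYW] = ½·(12·(-2−(-36/7)) + 10·(-36/7−(-7)) + (68/7)·(-7−(-2))) = ½·(264/7 + 130/7 − 340/7) = 27/7, so the Z-coordinate is 1/7.
Check: 4/7 + 2/7 + 1/7 = 1.

(4/7, 2/7, 1/7)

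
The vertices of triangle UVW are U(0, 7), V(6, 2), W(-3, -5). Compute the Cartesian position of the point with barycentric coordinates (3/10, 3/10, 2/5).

(3/5, 7/10)

P = (3/10)·U + (3/10)·V + (2/5)·W.
x-coordinate: (3/10)·0 + (3/10)·6 + (2/5)·(-3) = 3/5.
y-coordinate: (3/10)·7 + (3/10)·2 + (2/5)·(-5) = 7/10.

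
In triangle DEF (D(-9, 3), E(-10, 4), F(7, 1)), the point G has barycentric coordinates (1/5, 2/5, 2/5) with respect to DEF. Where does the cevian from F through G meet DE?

(-29/3, 11/3)

Line FG meets DE where the F-coordinate vanishes; zeroing G's F-weight and renormalizing leaves D, E-weights 1/5 : 2/5 → (1/3, 2/3).
So H = (1/3)·D + (2/3)·E = (-29/3, 11/3).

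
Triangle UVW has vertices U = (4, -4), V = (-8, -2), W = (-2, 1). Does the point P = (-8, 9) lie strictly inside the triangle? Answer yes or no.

Barycentric coordinates of P: (-11/8, -3/8, 11/4).
The three coordinates are negative, negative, positive; a point is interior exactly when all three are positive.

no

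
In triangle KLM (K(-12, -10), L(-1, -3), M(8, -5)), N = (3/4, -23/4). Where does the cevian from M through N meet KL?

(-13/2, -13/2)

Barycentric coordinates of N with respect to KLM: (1/4, 1/4, 1/2).
On side KL the M-coordinate is zero; dropping N's M-weight 1/2 and renormalizing the remaining 1/4 : 1/4 gives weights 1/2, 1/2 on K, L.
J = (1/2)·(-12, -10) + (1/2)·(-1, -3) = (-13/2, -13/2).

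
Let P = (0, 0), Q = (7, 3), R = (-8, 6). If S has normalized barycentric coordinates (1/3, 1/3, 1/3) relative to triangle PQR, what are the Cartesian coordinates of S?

(-1/3, 3)

S = (1/3)·P + (1/3)·Q + (1/3)·R.
x-coordinate: (1/3)·0 + (1/3)·7 + (1/3)·(-8) = -1/3.
y-coordinate: (1/3)·0 + (1/3)·3 + (1/3)·6 = 3.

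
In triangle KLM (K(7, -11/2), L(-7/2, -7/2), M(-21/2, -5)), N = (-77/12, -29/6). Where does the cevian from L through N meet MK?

(-7, -51/10)

Barycentric coordinates of N with respect to KLM: (1/6, 1/6, 2/3).
On side MK the L-coordinate is zero; dropping N's L-weight 1/6 and renormalizing the remaining 2/3 : 1/6 gives weights 4/5, 1/5 on M, K.
J = (4/5)·(-21/2, -5) + (1/5)·(7, -11/2) = (-7, -51/10).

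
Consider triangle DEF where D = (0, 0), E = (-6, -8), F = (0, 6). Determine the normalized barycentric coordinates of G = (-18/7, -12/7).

Signed area of the reference triangle: [DEF] = ½·(0·(-8−6) + (-6)·(6−0) + 0·(0−(-8))) = ½·(0 − 36 + 0) = -18.
[GEF] = ½·((-18/7)·(-8−6) + (-6)·(6−(-12/7)) + 0·(-12/7−(-8))) = ½·(36 − 324/7 + 0) = -36/7, so the D-coordinate is (-36/7)/(-18) = 2/7.
[DGF] = ½·(0·(-12/7−6) + (-18/7)·(6−0) + 0·(0−(-12/7))) = ½·(0 − 108/7 + 0) = -54/7, so the E-coordinate is 3/7.
[DEG] = ½·(0·(-8−(-12/7)) + (-6)·(-12/7−0) + (-18/7)·(0−(-8))) = ½·(0 + 72/7 − 144/7) = -36/7, so the F-coordinate is 2/7.

(2/7, 3/7, 2/7)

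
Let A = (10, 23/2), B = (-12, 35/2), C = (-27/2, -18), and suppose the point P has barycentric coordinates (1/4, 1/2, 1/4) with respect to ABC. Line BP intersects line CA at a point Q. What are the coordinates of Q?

Line BP meets CA where the B-coordinate vanishes; zeroing P's B-weight and renormalizing leaves C, A-weights 1/4 : 1/4 → (1/2, 1/2).
So Q = (1/2)·C + (1/2)·A = (-7/4, -13/4).

(-7/4, -13/4)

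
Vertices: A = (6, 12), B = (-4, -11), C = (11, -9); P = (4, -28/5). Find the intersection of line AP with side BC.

Barycentric coordinates of P with respect to ABC: (1/5, 2/5, 2/5).
On side BC the A-coordinate is zero; dropping P's A-weight 1/5 and renormalizing the remaining 2/5 : 2/5 gives weights 1/2, 1/2 on B, C.
Q = (1/2)·(-4, -11) + (1/2)·(11, -9) = (7/2, -10).

(7/2, -10)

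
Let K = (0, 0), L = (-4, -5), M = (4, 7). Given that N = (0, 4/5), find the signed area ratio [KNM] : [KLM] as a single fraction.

[KLM] = ½·(0·(-5−7) + (-4)·(7−0) + 4·(0−(-5))) = ½·(0 − 28 + 20) = -4.
[KNM] = ½·(0·(4/5−7) + 0·(7−0) + 4·(0−(4/5))) = ½·(0 + 0 − 16/5) = -8/5, so the ratio is (-8/5)/(-4) = 2/5.

2/5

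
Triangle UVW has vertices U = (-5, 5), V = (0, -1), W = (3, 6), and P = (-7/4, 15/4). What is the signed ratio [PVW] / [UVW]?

[UVW] = ½·((-5)·(-1−6) + 0·(6−5) + 3·(5−(-1))) = ½·(35 + 0 + 18) = 53/2.
[PVW] = ½·((-7/4)·(-1−6) + 0·(6−(15/4)) + 3·(15/4−(-1))) = ½·(49/4 + 0 + 57/4) = 53/4, so the ratio is (53/4)/(53/2) = 1/2.

1/2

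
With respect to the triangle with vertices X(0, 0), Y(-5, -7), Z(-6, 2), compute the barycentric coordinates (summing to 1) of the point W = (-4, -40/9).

(2/9, 2/3, 1/9)

Signed area of the reference triangle: [XYZ] = ½·(0·(-7−2) + (-5)·(2−0) + (-6)·(0−(-7))) = ½·(0 − 10 − 42) = -26.
[WYZ] = ½·((-4)·(-7−2) + (-5)·(2−(-40/9)) + (-6)·(-40/9−(-7))) = ½·(36 − 290/9 − 46/3) = -52/9, so the X-coordinate is (-52/9)/(-26) = 2/9.
[XWZ] = ½·(0·(-40/9−2) + (-4)·(2−0) + (-6)·(0−(-40/9))) = ½·(0 − 8 − 80/3) = -52/3, so the Y-coordinate is 2/3.
[XYW] = ½·(0·(-7−(-40/9)) + (-5)·(-40/9−0) + (-4)·(0−(-7))) = ½·(0 + 200/9 − 28) = -26/9, so the Z-coordinate is 1/9.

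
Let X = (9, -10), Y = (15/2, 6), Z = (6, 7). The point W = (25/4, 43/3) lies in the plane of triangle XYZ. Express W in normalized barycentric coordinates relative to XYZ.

(-1/2, 7/6, 1/3)

Signed area of the reference triangle: [XYZ] = ½·(9·(6−7) + (15/2)·(7−(-10)) + 6·(-10−6)) = ½·(-9 + 255/2 − 96) = 45/4.
[WYZ] = ½·((25/4)·(6−7) + (15/2)·(7−(43/3)) + 6·(43/3−6)) = ½·(-25/4 − 55 + 50) = -45/8, so the X-coordinate is (-45/8)/(45/4) = -1/2.
[XWZ] = ½·(9·(43/3−7) + (25/4)·(7−(-10)) + 6·(-10−(43/3))) = ½·(66 + 425/4 − 146) = 105/8, so the Y-coordinate is 7/6.
[XYW] = ½·(9·(6−(43/3)) + (15/2)·(43/3−(-10)) + (25/4)·(-10−6)) = ½·(-75 + 365/2 − 100) = 15/4, so the Z-coordinate is 1/3.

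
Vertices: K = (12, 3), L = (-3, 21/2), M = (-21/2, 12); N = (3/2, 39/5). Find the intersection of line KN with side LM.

Barycentric coordinates of N with respect to KLM: (2/5, 2/5, 1/5).
On side LM the K-coordinate is zero; dropping N's K-weight 2/5 and renormalizing the remaining 2/5 : 1/5 gives weights 2/3, 1/3 on L, M.
J = (2/3)·(-3, 21/2) + (1/3)·(-21/2, 12) = (-11/2, 11).

(-11/2, 11)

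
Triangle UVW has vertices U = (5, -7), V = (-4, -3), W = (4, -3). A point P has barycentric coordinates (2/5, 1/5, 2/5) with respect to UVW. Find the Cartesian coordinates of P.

P = (2/5)·U + (1/5)·V + (2/5)·W.
x-coordinate: (2/5)·5 + (1/5)·(-4) + (2/5)·4 = 14/5.
y-coordinate: (2/5)·(-7) + (1/5)·(-3) + (2/5)·(-3) = -23/5.

(14/5, -23/5)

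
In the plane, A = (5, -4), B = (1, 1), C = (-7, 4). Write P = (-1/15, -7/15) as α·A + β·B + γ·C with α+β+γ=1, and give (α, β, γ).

Signed area of the reference triangle: [ABC] = ½·(5·(1−4) + 1·(4−(-4)) + (-7)·(-4−1)) = ½·(-15 + 8 + 35) = 14.
[PBC] = ½·((-1/15)·(1−4) + 1·(4−(-7/15)) + (-7)·(-7/15−1)) = ½·(1/5 + 67/15 + 154/15) = 112/15, so the A-coordinate is (112/15)/14 = 8/15.
[APC] = ½·(5·(-7/15−4) + (-1/15)·(4−(-4)) + (-7)·(-4−(-7/15))) = ½·(-67/3 − 8/15 + 371/15) = 14/15, so the B-coordinate is 1/15.
[ABP] = ½·(5·(1−(-7/15)) + 1·(-7/15−(-4)) + (-1/15)·(-4−1)) = ½·(22/3 + 53/15 + 1/3) = 28/5, so the C-coordinate is 2/5.

(8/15, 1/15, 2/5)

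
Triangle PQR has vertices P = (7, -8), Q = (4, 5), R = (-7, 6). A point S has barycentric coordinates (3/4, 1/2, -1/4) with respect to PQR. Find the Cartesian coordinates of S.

S = (3/4)·P + (1/2)·Q + (-1/4)·R.
x-coordinate: (3/4)·7 + (1/2)·4 + (-1/4)·(-7) = 9.
y-coordinate: (3/4)·(-8) + (1/2)·5 + (-1/4)·6 = -5.

(9, -5)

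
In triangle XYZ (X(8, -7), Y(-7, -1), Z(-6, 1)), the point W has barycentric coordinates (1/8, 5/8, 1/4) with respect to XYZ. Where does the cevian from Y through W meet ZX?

Line YW meets ZX where the Y-coordinate vanishes; zeroing W's Y-weight and renormalizing leaves Z, X-weights 1/4 : 1/8 → (2/3, 1/3).
So V = (2/3)·Z + (1/3)·X = (-4/3, -5/3).

(-4/3, -5/3)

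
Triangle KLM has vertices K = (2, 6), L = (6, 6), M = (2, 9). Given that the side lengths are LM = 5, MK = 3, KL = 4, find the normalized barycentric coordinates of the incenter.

(5/12, 1/4, 1/3)

The incenter has barycentric coordinates proportional to the opposite side lengths: (5 : 3 : 4).
Normalizing by 5+3+4 = 12 gives (5/12, 1/4, 1/3).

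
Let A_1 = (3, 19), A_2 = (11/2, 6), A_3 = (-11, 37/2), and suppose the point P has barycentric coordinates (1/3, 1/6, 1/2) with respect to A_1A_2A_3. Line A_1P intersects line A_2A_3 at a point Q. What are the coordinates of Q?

(-55/8, 123/8)

Line A_1P meets A_2A_3 where the A_1-coordinate vanishes; zeroing P's A_1-weight and renormalizing leaves A_2, A_3-weights 1/6 : 1/2 → (1/4, 3/4).
So Q = (1/4)·A_2 + (3/4)·A_3 = (-55/8, 123/8).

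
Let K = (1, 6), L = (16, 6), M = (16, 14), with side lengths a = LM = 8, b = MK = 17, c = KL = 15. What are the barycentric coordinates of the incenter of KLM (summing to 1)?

The incenter has barycentric coordinates proportional to the opposite side lengths: (8 : 17 : 15).
Normalizing by 8+17+15 = 40 gives (1/5, 17/40, 3/8).

(1/5, 17/40, 3/8)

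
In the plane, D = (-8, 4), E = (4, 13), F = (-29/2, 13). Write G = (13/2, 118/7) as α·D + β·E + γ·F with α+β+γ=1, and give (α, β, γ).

Signed area of the reference triangle: [DEF] = ½·((-8)·(13−13) + 4·(13−4) + (-29/2)·(4−13)) = ½·(0 + 36 + 261/2) = 333/4.
[GEF] = ½·((13/2)·(13−13) + 4·(13−(118/7)) + (-29/2)·(118/7−13)) = ½·(0 − 108/7 − 783/14) = -999/28, so the D-coordinate is (-999/28)/(333/4) = -3/7.
[DGF] = ½·((-8)·(118/7−13) + (13/2)·(13−4) + (-29/2)·(4−(118/7))) = ½·(-216/7 + 117/2 + 1305/7) = 2997/28, so the E-coordinate is 9/7.
[DEG] = ½·((-8)·(13−(118/7)) + 4·(118/7−4) + (13/2)·(4−13)) = ½·(216/7 + 360/7 − 117/2) = 333/28, so the F-coordinate is 1/7.
Check: -3/7 + 9/7 + 1/7 = 1.

(-3/7, 9/7, 1/7)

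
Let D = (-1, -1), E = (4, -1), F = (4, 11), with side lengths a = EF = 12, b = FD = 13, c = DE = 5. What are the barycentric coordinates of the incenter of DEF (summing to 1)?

The incenter has barycentric coordinates proportional to the opposite side lengths: (12 : 13 : 5).
Normalizing by 12+13+5 = 30 gives (2/5, 13/30, 1/6).

(2/5, 13/30, 1/6)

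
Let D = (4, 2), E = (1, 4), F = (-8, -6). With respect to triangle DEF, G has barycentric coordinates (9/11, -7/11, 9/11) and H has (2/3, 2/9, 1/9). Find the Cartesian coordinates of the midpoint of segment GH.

(-21/22, -211/99)

Barycentric coordinates of the midpoint are the average: (49/66, -41/198, 46/99).
Converting: (49/66)·D + (-41/198)·E + (46/99)·F = (-21/22, -211/99).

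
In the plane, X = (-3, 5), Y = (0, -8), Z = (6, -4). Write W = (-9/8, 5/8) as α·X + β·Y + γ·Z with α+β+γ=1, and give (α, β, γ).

(5/8, 1/4, 1/8)

Signed area of the reference triangle: [XYZ] = ½·((-3)·(-8−(-4)) + 0·(-4−5) + 6·(5−(-8))) = ½·(12 + 0 + 78) = 45.
[WYZ] = ½·((-9/8)·(-8−(-4)) + 0·(-4−(5/8)) + 6·(5/8−(-8))) = ½·(9/2 + 0 + 207/4) = 225/8, so the X-coordinate is (225/8)/45 = 5/8.
[XWZ] = ½·((-3)·(5/8−(-4)) + (-9/8)·(-4−5) + 6·(5−(5/8))) = ½·(-111/8 + 81/8 + 105/4) = 45/4, so the Y-coordinate is 1/4.
[XYW] = ½·((-3)·(-8−(5/8)) + 0·(5/8−5) + (-9/8)·(5−(-8))) = ½·(207/8 + 0 − 117/8) = 45/8, so the Z-coordinate is 1/8.
Check: 5/8 + 1/4 + 1/8 = 1.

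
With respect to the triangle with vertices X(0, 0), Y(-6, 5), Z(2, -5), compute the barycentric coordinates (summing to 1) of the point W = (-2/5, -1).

(2/5, 1/5, 2/5)

Signed area of the reference triangle: [XYZ] = ½·(0·(5−(-5)) + (-6)·(-5−0) + 2·(0−5)) = ½·(0 + 30 − 10) = 10.
[WYZ] = ½·((-2/5)·(5−(-5)) + (-6)·(-5−(-1)) + 2·(-1−5)) = ½·(-4 + 24 − 12) = 4, so the X-coordinate is 4/10 = 2/5.
[XWZ] = ½·(0·(-1−(-5)) + (-2/5)·(-5−0) + 2·(0−(-1))) = ½·(0 + 2 + 2) = 2, so the Y-coordinate is 1/5.
[XYW] = ½·(0·(5−(-1)) + (-6)·(-1−0) + (-2/5)·(0−5)) = ½·(0 + 6 + 2) = 4, so the Z-coordinate is 2/5.
Check: 2/5 + 1/5 + 2/5 = 1.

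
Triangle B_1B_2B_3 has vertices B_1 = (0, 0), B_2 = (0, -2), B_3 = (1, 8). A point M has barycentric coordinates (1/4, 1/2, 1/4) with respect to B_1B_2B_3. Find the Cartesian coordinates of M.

(1/4, 1)

M = (1/4)·B_1 + (1/2)·B_2 + (1/4)·B_3.
x-coordinate: (1/4)·0 + (1/2)·0 + (1/4)·1 = 1/4.
y-coordinate: (1/4)·0 + (1/2)·(-2) + (1/4)·8 = 1.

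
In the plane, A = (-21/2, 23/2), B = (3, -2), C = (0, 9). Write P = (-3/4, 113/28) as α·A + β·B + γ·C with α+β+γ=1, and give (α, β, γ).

(3/14, 1/2, 2/7)

Signed area of the reference triangle: [ABC] = ½·((-21/2)·(-2−9) + 3·(9−(23/2)) + 0·(23/2−(-2))) = ½·(231/2 − 15/2 + 0) = 54.
[PBC] = ½·((-3/4)·(-2−9) + 3·(9−(113/28)) + 0·(113/28−(-2))) = ½·(33/4 + 417/28 + 0) = 81/7, so the A-coordinate is (81/7)/54 = 3/14.
[APC] = ½·((-21/2)·(113/28−9) + (-3/4)·(9−(23/2)) + 0·(23/2−(113/28))) = ½·(417/8 + 15/8 + 0) = 27, so the B-coordinate is 1/2.
[ABP] = ½·((-21/2)·(-2−(113/28)) + 3·(113/28−(23/2)) + (-3/4)·(23/2−(-2))) = ½·(507/8 − 627/28 − 81/8) = 108/7, so the C-coordinate is 2/7.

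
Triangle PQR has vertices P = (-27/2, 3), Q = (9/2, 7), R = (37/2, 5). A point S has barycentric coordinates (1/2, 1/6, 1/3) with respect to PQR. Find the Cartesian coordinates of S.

S = (1/2)·P + (1/6)·Q + (1/3)·R.
x-coordinate: (1/2)·(-27/2) + (1/6)·(9/2) + (1/3)·(37/2) = 1/6.
y-coordinate: (1/2)·3 + (1/6)·7 + (1/3)·5 = 13/3.

(1/6, 13/3)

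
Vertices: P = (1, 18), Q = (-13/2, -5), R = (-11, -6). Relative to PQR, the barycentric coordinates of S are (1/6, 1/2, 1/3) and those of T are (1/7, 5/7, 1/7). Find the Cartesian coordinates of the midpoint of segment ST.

(-359/56, -47/28)

Barycentric coordinates of the midpoint are the average: (13/84, 17/28, 5/21).
Converting: (13/84)·P + (17/28)·Q + (5/21)·R = (-359/56, -47/28).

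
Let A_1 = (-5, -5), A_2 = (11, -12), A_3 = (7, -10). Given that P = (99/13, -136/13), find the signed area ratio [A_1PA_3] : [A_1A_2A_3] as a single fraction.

8/13

[A_1A_2A_3] = ½·((-5)·(-12−(-10)) + 11·(-10−(-5)) + 7·(-5−(-12))) = ½·(10 − 55 + 49) = 2.
[A_1PA_3] = ½·((-5)·(-136/13−(-10)) + (99/13)·(-10−(-5)) + 7·(-5−(-136/13))) = ½·(30/13 − 495/13 + 497/13) = 16/13, so the ratio is (16/13)/2 = 8/13.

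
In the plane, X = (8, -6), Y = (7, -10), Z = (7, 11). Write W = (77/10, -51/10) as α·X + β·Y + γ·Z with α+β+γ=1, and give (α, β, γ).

(7/10, 1/5, 1/10)

Signed area of the reference triangle: [XYZ] = ½·(8·(-10−11) + 7·(11−(-6)) + 7·(-6−(-10))) = ½·(-168 + 119 + 28) = -21/2.
[WYZ] = ½·((77/10)·(-10−11) + 7·(11−(-51/10)) + 7·(-51/10−(-10))) = ½·(-1617/10 + 1127/10 + 343/10) = -147/20, so the X-coordinate is (-147/20)/(-21/2) = 7/10.
[XWZ] = ½·(8·(-51/10−11) + (77/10)·(11−(-6)) + 7·(-6−(-51/10))) = ½·(-644/5 + 1309/10 − 63/10) = -21/10, so the Y-coordinate is 1/5.
[XYW] = ½·(8·(-10−(-51/10)) + 7·(-51/10−(-6)) + (77/10)·(-6−(-10))) = ½·(-196/5 + 63/10 + 154/5) = -21/20, so the Z-coordinate is 1/10.
Check: 7/10 + 1/5 + 1/10 = 1.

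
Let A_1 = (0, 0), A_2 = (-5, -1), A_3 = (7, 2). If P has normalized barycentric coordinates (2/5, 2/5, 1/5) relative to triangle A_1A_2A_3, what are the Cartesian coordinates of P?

(-3/5, 0)

P = (2/5)·A_1 + (2/5)·A_2 + (1/5)·A_3.
x-coordinate: (2/5)·0 + (2/5)·(-5) + (1/5)·7 = -3/5.
y-coordinate: (2/5)·0 + (2/5)·(-1) + (1/5)·2 = 0.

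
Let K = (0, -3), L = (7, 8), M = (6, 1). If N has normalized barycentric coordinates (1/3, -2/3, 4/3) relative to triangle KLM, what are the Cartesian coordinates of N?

(10/3, -5)

N = (1/3)·K + (-2/3)·L + (4/3)·M.
x-coordinate: (1/3)·0 + (-2/3)·7 + (4/3)·6 = 10/3.
y-coordinate: (1/3)·(-3) + (-2/3)·8 + (4/3)·1 = -5.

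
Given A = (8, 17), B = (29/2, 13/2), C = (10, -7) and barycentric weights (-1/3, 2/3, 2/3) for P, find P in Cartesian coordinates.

P = (-1/3)·A + (2/3)·B + (2/3)·C.
x-coordinate: (-1/3)·8 + (2/3)·(29/2) + (2/3)·10 = 41/3.
y-coordinate: (-1/3)·17 + (2/3)·(13/2) + (2/3)·(-7) = -6.

(41/3, -6)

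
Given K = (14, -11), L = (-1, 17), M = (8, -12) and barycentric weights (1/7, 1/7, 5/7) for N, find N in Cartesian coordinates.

N = (1/7)·K + (1/7)·L + (5/7)·M.
x-coordinate: (1/7)·14 + (1/7)·(-1) + (5/7)·8 = 53/7.
y-coordinate: (1/7)·(-11) + (1/7)·17 + (5/7)·(-12) = -54/7.

(53/7, -54/7)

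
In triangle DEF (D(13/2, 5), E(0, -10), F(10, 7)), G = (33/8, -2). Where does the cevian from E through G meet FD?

(33/4, 6)

Barycentric coordinates of G with respect to DEF: (1/4, 1/2, 1/4).
On side FD the E-coordinate is zero; dropping G's E-weight 1/2 and renormalizing the remaining 1/4 : 1/4 gives weights 1/2, 1/2 on F, D.
H = (1/2)·(10, 7) + (1/2)·(13/2, 5) = (33/4, 6).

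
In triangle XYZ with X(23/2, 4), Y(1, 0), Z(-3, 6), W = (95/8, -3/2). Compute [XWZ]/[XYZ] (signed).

1

[XYZ] = ½·((23/2)·(0−6) + 1·(6−4) + (-3)·(4−0)) = ½·(-69 + 2 − 12) = -79/2.
[XWZ] = ½·((23/2)·(-3/2−6) + (95/8)·(6−4) + (-3)·(4−(-3/2))) = ½·(-345/4 + 95/4 − 33/2) = -79/2, so the ratio is (-79/2)/(-79/2) = 1.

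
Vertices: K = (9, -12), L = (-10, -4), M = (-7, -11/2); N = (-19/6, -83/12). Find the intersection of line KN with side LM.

Barycentric coordinates of N with respect to KLM: (1/3, 1/2, 1/6).
On side LM the K-coordinate is zero; dropping N's K-weight 1/3 and renormalizing the remaining 1/2 : 1/6 gives weights 3/4, 1/4 on L, M.
J = (3/4)·(-10, -4) + (1/4)·(-7, -11/2) = (-37/4, -35/8).

(-37/4, -35/8)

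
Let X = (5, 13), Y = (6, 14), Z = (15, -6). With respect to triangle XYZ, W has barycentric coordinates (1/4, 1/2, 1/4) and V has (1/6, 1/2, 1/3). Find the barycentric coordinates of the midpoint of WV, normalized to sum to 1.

(5/24, 1/2, 7/24)

Since both coordinate triples sum to 1, the midpoint's barycentrics are the componentwise average.
(1/4+1/6)/2 = 5/24; similarly 1/2 and 7/24.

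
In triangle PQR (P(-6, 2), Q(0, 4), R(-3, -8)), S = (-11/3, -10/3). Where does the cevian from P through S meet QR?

(-5/2, -6)

Barycentric coordinates of S with respect to PQR: (1/3, 1/9, 5/9).
On side QR the P-coordinate is zero; dropping S's P-weight 1/3 and renormalizing the remaining 1/9 : 5/9 gives weights 1/6, 5/6 on Q, R.
T = (1/6)·(0, 4) + (5/6)·(-3, -8) = (-5/2, -6).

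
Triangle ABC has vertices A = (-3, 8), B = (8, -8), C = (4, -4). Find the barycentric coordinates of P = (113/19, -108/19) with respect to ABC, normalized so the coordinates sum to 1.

(1/19, 11/19, 7/19)

Signed area of the reference triangle: [ABC] = ½·((-3)·(-8−(-4)) + 8·(-4−8) + 4·(8−(-8))) = ½·(12 − 96 + 64) = -10.
[PBC] = ½·((113/19)·(-8−(-4)) + 8·(-4−(-108/19)) + 4·(-108/19−(-8))) = ½·(-452/19 + 256/19 + 176/19) = -10/19, so the A-coordinate is (-10/19)/(-10) = 1/19.
[APC] = ½·((-3)·(-108/19−(-4)) + (113/19)·(-4−8) + 4·(8−(-108/19))) = ½·(96/19 − 1356/19 + 1040/19) = -110/19, so the B-coordinate is 11/19.
[ABP] = ½·((-3)·(-8−(-108/19)) + 8·(-108/19−8) + (113/19)·(8−(-8))) = ½·(132/19 − 2080/19 + 1808/19) = -70/19, so the C-coordinate is 7/19.
Check: 1/19 + 11/19 + 7/19 = 1.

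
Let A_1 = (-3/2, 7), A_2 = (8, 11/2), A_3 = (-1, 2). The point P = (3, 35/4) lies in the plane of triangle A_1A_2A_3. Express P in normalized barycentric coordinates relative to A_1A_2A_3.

(1, 1/2, -1/2)

Signed area of the reference triangle: [A_1A_2A_3] = ½·((-3/2)·(11/2−2) + 8·(2−7) + (-1)·(7−(11/2))) = ½·(-21/4 − 40 − 3/2) = -187/8.
[PA_2A_3] = ½·(3·(11/2−2) + 8·(2−(35/4)) + (-1)·(35/4−(11/2))) = ½·(21/2 − 54 − 13/4) = -187/8, so the A_1-coordinate is (-187/8)/(-187/8) = 1.
[A_1PA_3] = ½·((-3/2)·(35/4−2) + 3·(2−7) + (-1)·(7−(35/4))) = ½·(-81/8 − 15 + 7/4) = -187/16, so the A_2-coordinate is 1/2.
[A_1A_2P] = ½·((-3/2)·(11/2−(35/4)) + 8·(35/4−7) + 3·(7−(11/2))) = ½·(39/8 + 14 + 9/2) = 187/16, so the A_3-coordinate is -1/2.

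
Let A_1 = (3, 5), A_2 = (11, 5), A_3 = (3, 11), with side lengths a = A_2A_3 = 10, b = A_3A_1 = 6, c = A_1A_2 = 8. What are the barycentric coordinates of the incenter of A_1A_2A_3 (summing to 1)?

The incenter has barycentric coordinates proportional to the opposite side lengths: (10 : 6 : 8).
Normalizing by 10+6+8 = 24 gives (5/12, 1/4, 1/3).

(5/12, 1/4, 1/3)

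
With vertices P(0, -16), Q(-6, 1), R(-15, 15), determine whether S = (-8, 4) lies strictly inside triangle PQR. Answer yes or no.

yes

Barycentric coordinates of S: (1/69, 52/69, 16/69).
The three coordinates are positive, positive, positive; a point is interior exactly when all three are positive.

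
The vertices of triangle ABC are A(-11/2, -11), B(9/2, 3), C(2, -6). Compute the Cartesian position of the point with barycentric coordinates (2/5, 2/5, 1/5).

P = (2/5)·A + (2/5)·B + (1/5)·C.
x-coordinate: (2/5)·(-11/2) + (2/5)·(9/2) + (1/5)·2 = 0.
y-coordinate: (2/5)·(-11) + (2/5)·3 + (1/5)·(-6) = -22/5.

(0, -22/5)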